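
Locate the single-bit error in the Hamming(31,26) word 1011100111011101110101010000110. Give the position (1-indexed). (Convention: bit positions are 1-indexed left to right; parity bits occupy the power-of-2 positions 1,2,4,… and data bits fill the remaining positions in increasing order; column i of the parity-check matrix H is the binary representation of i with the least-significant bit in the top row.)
Syndrome s = H · r^T (mod 2), r = 1011100111011101110101010000110:
  s[0] = (1010101010101010101010101010101)·(1011100111011101110101010000110) mod 2 = 1+0+1+0+1+0+0+0+1+0+0+0+1+0+0+0+1+0+0+0+0+0+0+0+0+0+0+0+1+0+0 mod 2 = 1
  s[1] = (0110011001100110011001100110011)·(1011100111011101110101010000110) mod 2 = 0+0+1+0+0+0+0+0+0+1+0+0+0+1+0+0+0+1+0+0+0+1+0+0+0+0+0+0+0+1+0 mod 2 = 0
  s[2] = (0001111000011110000111100001111)·(1011100111011101110101010000110) mod 2 = 0+0+0+1+1+0+0+0+0+0+0+1+1+1+0+0+0+0+0+1+0+1+0+0+0+0+0+0+1+1+0 mod 2 = 1
  s[3] = (0000000111111110000000011111111)·(1011100111011101110101010000110) mod 2 = 0+0+0+0+0+0+0+1+1+1+0+1+1+1+0+0+0+0+0+0+0+0+0+1+0+0+0+0+1+1+0 mod 2 = 1
  s[4] = (0000000000000001111111111111111)·(1011100111011101110101010000110) mod 2 = 0+0+0+0+0+0+0+0+0+0+0+0+0+0+0+1+1+1+0+1+0+1+0+1+0+0+0+0+1+1+0 mod 2 = 0
Syndrome = 10110
Column i of H is the binary representation of i, so the syndrome is the binary index of the flipped bit.
Read s = 10110 with s[0] as LSB: 1·2^0 + 0·2^1 + 1·2^2 + 1·2^3 + 0·2^4 = 13.
Error is at bit position 13.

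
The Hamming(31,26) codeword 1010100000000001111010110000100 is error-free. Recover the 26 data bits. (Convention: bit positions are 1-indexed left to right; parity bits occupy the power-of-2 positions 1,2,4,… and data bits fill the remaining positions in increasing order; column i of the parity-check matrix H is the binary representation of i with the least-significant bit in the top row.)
Parity bits occupy power-of-2 positions; data bits are at positions {3,5,6,7,9,10,11,12,13,14,15,17,18,19,20,21,22,23,24,25,26,27,28,29,30,31} (1-indexed).
Extract: c[3]=1 c[5]=1 c[6]=0 c[7]=0 c[9]=0 c[10]=0 c[11]=0 c[12]=0 c[13]=0 c[14]=0 c[15]=0 c[17]=1 c[18]=1 c[19]=1 c[20]=0 c[21]=1 c[22]=0 c[23]=1 c[24]=1 c[25]=0 c[26]=0 c[27]=0 c[28]=0 c[29]=1 c[30]=0 c[31]=0
Data = 11000000000111010110000100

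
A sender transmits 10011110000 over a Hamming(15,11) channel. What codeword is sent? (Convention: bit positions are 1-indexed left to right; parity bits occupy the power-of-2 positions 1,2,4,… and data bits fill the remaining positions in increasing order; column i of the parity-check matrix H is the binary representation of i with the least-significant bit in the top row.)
Codeword c = d · G (mod 2), d = 10011110000:
  c[0] = d·G[:,0] = (10011110000)·(11011010101) mod 2 = 1+0+0+1+1+0+1+0+0+0+0 mod 2 = 0
  c[1] = d·G[:,1] = (10011110000)·(10110110011) mod 2 = 1+0+0+1+0+1+1+0+0+0+0 mod 2 = 0
  c[2] = d·G[:,2] = (10011110000)·(10000000000) mod 2 = 1+0+0+0+0+0+0+0+0+0+0 mod 2 = 1
  c[3] = d·G[:,3] = (10011110000)·(01110001111) mod 2 = 0+0+0+1+0+0+0+0+0+0+0 mod 2 = 1
  c[4] = d·G[:,4] = (10011110000)·(01000000000) mod 2 = 0+0+0+0+0+0+0+0+0+0+0 mod 2 = 0
  c[5] = d·G[:,5] = (10011110000)·(00100000000) mod 2 = 0+0+0+0+0+0+0+0+0+0+0 mod 2 = 0
  c[6] = d·G[:,6] = (10011110000)·(00010000000) mod 2 = 0+0+0+1+0+0+0+0+0+0+0 mod 2 = 1
  c[7] = d·G[:,7] = (10011110000)·(00001111111) mod 2 = 0+0+0+0+1+1+1+0+0+0+0 mod 2 = 1
  c[8] = d·G[:,8] = (10011110000)·(00001000000) mod 2 = 0+0+0+0+1+0+0+0+0+0+0 mod 2 = 1
  c[9] = d·G[:,9] = (10011110000)·(00000100000) mod 2 = 0+0+0+0+0+1+0+0+0+0+0 mod 2 = 1
  c[10] = d·G[:,10] = (10011110000)·(00000010000) mod 2 = 0+0+0+0+0+0+1+0+0+0+0 mod 2 = 1
  c[11] = d·G[:,11] = (10011110000)·(00000001000) mod 2 = 0+0+0+0+0+0+0+0+0+0+0 mod 2 = 0
  c[12] = d·G[:,12] = (10011110000)·(00000000100) mod 2 = 0+0+0+0+0+0+0+0+0+0+0 mod 2 = 0
  c[13] = d·G[:,13] = (10011110000)·(00000000010) mod 2 = 0+0+0+0+0+0+0+0+0+0+0 mod 2 = 0
  c[14] = d·G[:,14] = (10011110000)·(00000000001) mod 2 = 0+0+0+0+0+0+0+0+0+0+0 mod 2 = 0
Codeword = 001100111110000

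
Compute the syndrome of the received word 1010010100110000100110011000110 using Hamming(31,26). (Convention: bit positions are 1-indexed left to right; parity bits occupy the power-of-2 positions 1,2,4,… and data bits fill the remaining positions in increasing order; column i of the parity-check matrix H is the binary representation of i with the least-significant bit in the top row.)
Syndrome s = H · r^T (mod 2), r = 1010010100110000100110011000110:
  s[0] = (1010101010101010101010101010101)·(1010010100110000100110011000110) mod 2 = 1+0+1+0+0+0+0+0+0+0+1+0+0+0+0+0+1+0+0+0+1+0+0+0+1+0+0+0+1+0+0 mod 2 = 1
  s[1] = (0110011001100110011001100110011)·(1010010100110000100110011000110) mod 2 = 0+0+1+0+0+1+0+0+0+0+1+0+0+0+0+0+0+0+0+0+0+0+0+0+0+0+0+0+0+1+0 mod 2 = 0
  s[2] = (0001111000011110000111100001111)·(1010010100110000100110011000110) mod 2 = 0+0+0+0+0+1+0+0+0+0+0+1+0+0+0+0+0+0+0+1+1+0+0+0+0+0+0+0+1+1+0 mod 2 = 0
  s[3] = (0000000111111110000000011111111)·(1010010100110000100110011000110) mod 2 = 0+0+0+0+0+0+0+1+0+0+1+1+0+0+0+0+0+0+0+0+0+0+0+1+1+0+0+0+1+1+0 mod 2 = 1
  s[4] = (0000000000000001111111111111111)·(1010010100110000100110011000110) mod 2 = 0+0+0+0+0+0+0+0+0+0+0+0+0+0+0+0+1+0+0+1+1+0+0+1+1+0+0+0+1+1+0 mod 2 = 1
Syndrome = 10011
Non-zero syndrome: error at position 25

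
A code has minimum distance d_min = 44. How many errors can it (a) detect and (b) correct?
(a) Detection requires d_min ≥ e+1, so e ≤ d_min − 1 = 43.
(b) Correction requires d_min ≥ 2t+1, so t ≤ ⌊(d_min − 1)/2⌋ = ⌊43/2⌋ = 21.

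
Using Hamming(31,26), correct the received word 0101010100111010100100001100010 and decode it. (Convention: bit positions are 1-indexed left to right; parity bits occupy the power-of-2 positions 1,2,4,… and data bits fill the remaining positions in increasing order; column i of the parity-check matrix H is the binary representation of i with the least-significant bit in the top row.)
Syndrome s = H · r^T (mod 2), r = 0101010100111010100100001100010:
  s[0] = (1010101010101010101010101010101)·(0101010100111010100100001100010) mod 2 = 0+0+0+0+0+0+0+0+0+0+1+0+1+0+1+0+1+0+0+0+0+0+0+0+1+0+0+0+0+0+0 mod 2 = 1
  s[1] = (0110011001100110011001100110011)·(0101010100111010100100001100010) mod 2 = 0+1+0+0+0+1+0+0+0+0+1+0+0+0+1+0+0+0+0+0+0+0+0+0+0+1+0+0+0+1+0 mod 2 = 0
  s[2] = (0001111000011110000111100001111)·(0101010100111010100100001100010) mod 2 = 0+0+0+1+0+1+0+0+0+0+0+1+1+0+1+0+0+0+0+1+0+0+0+0+0+0+0+0+0+1+0 mod 2 = 1
  s[3] = (0000000111111110000000011111111)·(0101010100111010100100001100010) mod 2 = 0+0+0+0+0+0+0+1+0+0+1+1+1+0+1+0+0+0+0+0+0+0+0+0+1+1+0+0+0+1+0 mod 2 = 0
  s[4] = (0000000000000001111111111111111)·(0101010100111010100100001100010) mod 2 = 0+0+0+0+0+0+0+0+0+0+0+0+0+0+0+0+1+0+0+1+0+0+0+0+1+1+0+0+0+1+0 mod 2 = 1
Syndrome = 10101
Column 21 of H equals this syndrome → error at bit 21 (1-indexed).
Flip bit 21: 0101010100111010100100001100010 → 0101010100111010100110001100010
Extract data bits at positions {3,5,6,7,9,10,11,12,13,14,15,17,18,19,20,21,22,23,24,25,26,27,28,29,30,31}: 00100011101100110001100010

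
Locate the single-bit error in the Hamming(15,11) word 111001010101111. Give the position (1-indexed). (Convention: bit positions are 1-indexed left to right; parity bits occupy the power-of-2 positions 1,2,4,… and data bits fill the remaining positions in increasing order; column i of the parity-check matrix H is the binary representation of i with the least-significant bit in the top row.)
Syndrome s = H · r^T (mod 2), r = 111001010101111:
  s[0] = (101010101010101)·(111001010101111) mod 2 = 1+0+1+0+0+0+0+0+0+0+0+0+1+0+1 mod 2 = 0
  s[1] = (011001100110011)·(111001010101111) mod 2 = 0+1+1+0+0+1+0+0+0+1+0+0+0+1+1 mod 2 = 0
  s[2] = (000111100001111)·(111001010101111) mod 2 = 0+0+0+0+0+1+0+0+0+0+0+1+1+1+1 mod 2 = 1
  s[3] = (000000011111111)·(111001010101111) mod 2 = 0+0+0+0+0+0+0+1+0+1+0+1+1+1+1 mod 2 = 0
Syndrome = 0010
Column i of H is the binary representation of i, so the syndrome is the binary index of the flipped bit.
Read s = 0010 with s[0] as LSB: 0·2^0 + 0·2^1 + 1·2^2 + 0·2^3 = 4.
Error is at bit position 4.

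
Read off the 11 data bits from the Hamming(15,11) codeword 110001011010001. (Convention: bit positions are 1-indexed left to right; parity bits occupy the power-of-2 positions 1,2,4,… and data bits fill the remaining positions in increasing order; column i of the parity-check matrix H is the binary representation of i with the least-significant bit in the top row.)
Parity bits occupy power-of-2 positions; data bits are at positions {3,5,6,7,9,10,11,12,13,14,15} (1-indexed).
Extract: c[3]=0 c[5]=0 c[6]=1 c[7]=0 c[9]=1 c[10]=0 c[11]=1 c[12]=0 c[13]=0 c[14]=0 c[15]=1
Data = 00101010001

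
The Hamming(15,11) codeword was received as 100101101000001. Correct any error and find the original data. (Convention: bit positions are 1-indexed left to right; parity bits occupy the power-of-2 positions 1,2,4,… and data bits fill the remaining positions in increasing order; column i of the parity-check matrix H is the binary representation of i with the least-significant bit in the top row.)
Syndrome s = H · r^T (mod 2), r = 100101101000001:
  s[0] = (101010101010101)·(100101101000001) mod 2 = 1+0+0+0+0+0+1+0+1+0+0+0+0+0+1 mod 2 = 0
  s[1] = (011001100110011)·(100101101000001) mod 2 = 0+0+0+0+0+1+1+0+0+0+0+0+0+0+1 mod 2 = 1
  s[2] = (000111100001111)·(100101101000001) mod 2 = 0+0+0+1+0+1+1+0+0+0+0+0+0+0+1 mod 2 = 0
  s[3] = (000000011111111)·(100101101000001) mod 2 = 0+0+0+0+0+0+0+0+1+0+0+0+0+0+1 mod 2 = 0
Syndrome = 0100
Column 2 of H equals this syndrome → error at bit 2 (1-indexed).
Flip bit 2: 100101101000001 → 110101101000001
Extract data bits at positions {3,5,6,7,9,10,11,12,13,14,15}: 00111000001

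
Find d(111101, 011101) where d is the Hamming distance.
XOR = 100000, count of 1s = 1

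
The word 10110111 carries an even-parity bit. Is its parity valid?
Sum of all bits: 1+0+1+1+0+1+1+1 = 6; 6 mod 2 = 0. Result is 0 → valid parity.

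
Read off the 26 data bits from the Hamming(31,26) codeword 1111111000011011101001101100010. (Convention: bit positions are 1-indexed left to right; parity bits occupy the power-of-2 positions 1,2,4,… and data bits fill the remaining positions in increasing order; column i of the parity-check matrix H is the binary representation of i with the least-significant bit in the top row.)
Parity bits occupy power-of-2 positions; data bits are at positions {3,5,6,7,9,10,11,12,13,14,15,17,18,19,20,21,22,23,24,25,26,27,28,29,30,31} (1-indexed).
Extract: c[3]=1 c[5]=1 c[6]=1 c[7]=1 c[9]=0 c[10]=0 c[11]=0 c[12]=1 c[13]=1 c[14]=0 c[15]=1 c[17]=1 c[18]=0 c[19]=1 c[20]=0 c[21]=0 c[22]=1 c[23]=1 c[24]=0 c[25]=1 c[26]=1 c[27]=0 c[28]=0 c[29]=0 c[30]=1 c[31]=0
Data = 11110001101101001101100010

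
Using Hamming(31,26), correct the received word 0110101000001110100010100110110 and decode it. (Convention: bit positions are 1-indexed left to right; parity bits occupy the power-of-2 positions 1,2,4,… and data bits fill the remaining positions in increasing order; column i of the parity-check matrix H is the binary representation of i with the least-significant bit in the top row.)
Syndrome s = H · r^T (mod 2), r = 0110101000001110100010100110110:
  s[0] = (1010101010101010101010101010101)·(0110101000001110100010100110110) mod 2 = 0+0+1+0+1+0+1+0+0+0+0+0+1+0+1+0+1+0+0+0+1+0+1+0+0+0+1+0+1+0+0 mod 2 = 0
  s[1] = (0110011001100110011001100110011)·(0110101000001110100010100110110) mod 2 = 0+1+1+0+0+0+1+0+0+0+0+0+0+1+1+0+0+0+0+0+0+0+1+0+0+1+1+0+0+1+0 mod 2 = 1
  s[2] = (0001111000011110000111100001111)·(0110101000001110100010100110110) mod 2 = 0+0+0+0+1+0+1+0+0+0+0+0+1+1+1+0+0+0+0+0+1+0+1+0+0+0+0+0+1+1+0 mod 2 = 1
  s[3] = (0000000111111110000000011111111)·(0110101000001110100010100110110) mod 2 = 0+0+0+0+0+0+0+0+0+0+0+0+1+1+1+0+0+0+0+0+0+0+0+0+0+1+1+0+1+1+0 mod 2 = 1
  s[4] = (0000000000000001111111111111111)·(0110101000001110100010100110110) mod 2 = 0+0+0+0+0+0+0+0+0+0+0+0+0+0+0+0+1+0+0+0+1+0+1+0+0+1+1+0+1+1+0 mod 2 = 1
Syndrome = 01111
Column 30 of H equals this syndrome → error at bit 30 (1-indexed).
Flip bit 30: 0110101000001110100010100110110 → 0110101000001110100010100110100
Extract data bits at positions {3,5,6,7,9,10,11,12,13,14,15,17,18,19,20,21,22,23,24,25,26,27,28,29,30,31}: 11010000111100010100110100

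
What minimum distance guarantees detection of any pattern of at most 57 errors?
Detecting e errors requires d_min ≥ e + 1 = 57 + 1 = 58.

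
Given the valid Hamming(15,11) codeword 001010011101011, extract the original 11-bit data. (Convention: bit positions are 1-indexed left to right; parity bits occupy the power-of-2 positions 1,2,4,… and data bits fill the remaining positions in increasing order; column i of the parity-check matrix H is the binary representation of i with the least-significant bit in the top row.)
Parity bits occupy power-of-2 positions; data bits are at positions {3,5,6,7,9,10,11,12,13,14,15} (1-indexed).
Extract: c[3]=1 c[5]=1 c[6]=0 c[7]=0 c[9]=1 c[10]=1 c[11]=0 c[12]=1 c[13]=0 c[14]=1 c[15]=1
Data = 11001101011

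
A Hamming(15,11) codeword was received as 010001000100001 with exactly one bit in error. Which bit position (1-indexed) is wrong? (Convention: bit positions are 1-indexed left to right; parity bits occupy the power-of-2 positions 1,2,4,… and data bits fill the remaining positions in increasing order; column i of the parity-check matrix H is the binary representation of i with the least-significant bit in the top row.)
Syndrome s = H · r^T (mod 2), r = 010001000100001:
  s[0] = (101010101010101)·(010001000100001) mod 2 = 0+0+0+0+0+0+0+0+0+0+0+0+0+0+1 mod 2 = 1
  s[1] = (011001100110011)·(010001000100001) mod 2 = 0+1+0+0+0+1+0+0+0+1+0+0+0+0+1 mod 2 = 0
  s[2] = (000111100001111)·(010001000100001) mod 2 = 0+0+0+0+0+1+0+0+0+0+0+0+0+0+1 mod 2 = 0
  s[3] = (000000011111111)·(010001000100001) mod 2 = 0+0+0+0+0+0+0+0+0+1+0+0+0+0+1 mod 2 = 0
Syndrome = 1000
Column i of H is the binary representation of i, so the syndrome is the binary index of the flipped bit.
Read s = 1000 with s[0] as LSB: 1·2^0 + 0·2^1 + 0·2^2 + 0·2^3 = 1.
Error is at bit position 1.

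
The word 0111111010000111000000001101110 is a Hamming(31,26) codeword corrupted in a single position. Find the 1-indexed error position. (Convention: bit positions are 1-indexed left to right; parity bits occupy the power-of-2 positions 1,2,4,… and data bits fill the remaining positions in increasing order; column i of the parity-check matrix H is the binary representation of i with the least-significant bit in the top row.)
Syndrome s = H · r^T (mod 2), r = 0111111010000111000000001101110:
  s[0] = (1010101010101010101010101010101)·(0111111010000111000000001101110) mod 2 = 0+0+1+0+1+0+1+0+1+0+0+0+0+0+1+0+0+0+0+0+0+0+0+0+1+0+0+0+1+0+0 mod 2 = 1
  s[1] = (0110011001100110011001100110011)·(0111111010000111000000001101110) mod 2 = 0+1+1+0+0+1+1+0+0+0+0+0+0+1+1+0+0+0+0+0+0+0+0+0+0+1+0+0+0+1+0 mod 2 = 0
  s[2] = (0001111000011110000111100001111)·(0111111010000111000000001101110) mod 2 = 0+0+0+1+1+1+1+0+0+0+0+0+0+1+1+0+0+0+0+0+0+0+0+0+0+0+0+1+1+1+0 mod 2 = 1
  s[3] = (0000000111111110000000011111111)·(0111111010000111000000001101110) mod 2 = 0+0+0+0+0+0+0+0+1+0+0+0+0+1+1+0+0+0+0+0+0+0+0+0+1+1+0+1+1+1+0 mod 2 = 0
  s[4] = (0000000000000001111111111111111)·(0111111010000111000000001101110) mod 2 = 0+0+0+0+0+0+0+0+0+0+0+0+0+0+0+1+0+0+0+0+0+0+0+0+1+1+0+1+1+1+0 mod 2 = 0
Syndrome = 10100
Column i of H is the binary representation of i, so the syndrome is the binary index of the flipped bit.
Read s = 10100 with s[0] as LSB: 1·2^0 + 0·2^1 + 1·2^2 + 0·2^3 + 0·2^4 = 5.
Error is at bit position 5.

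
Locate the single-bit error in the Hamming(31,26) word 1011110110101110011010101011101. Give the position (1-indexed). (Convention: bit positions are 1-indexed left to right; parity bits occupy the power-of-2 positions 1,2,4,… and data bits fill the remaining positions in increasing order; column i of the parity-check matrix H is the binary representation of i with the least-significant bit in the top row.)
Syndrome s = H · r^T (mod 2), r = 1011110110101110011010101011101:
  s[0] = (1010101010101010101010101010101)·(1011110110101110011010101011101) mod 2 = 1+0+1+0+1+0+0+0+1+0+1+0+1+0+1+0+0+0+1+0+1+0+1+0+1+0+1+0+1+0+1 mod 2 = 0
  s[1] = (0110011001100110011001100110011)·(1011110110101110011010101011101) mod 2 = 0+0+1+0+0+1+0+0+0+0+1+0+0+1+1+0+0+1+1+0+0+0+1+0+0+0+1+0+0+0+1 mod 2 = 0
  s[2] = (0001111000011110000111100001111)·(1011110110101110011010101011101) mod 2 = 0+0+0+1+1+1+0+0+0+0+0+0+1+1+1+0+0+0+0+0+1+0+1+0+0+0+0+1+1+0+1 mod 2 = 1
  s[3] = (0000000111111110000000011111111)·(1011110110101110011010101011101) mod 2 = 0+0+0+0+0+0+0+1+1+0+1+0+1+1+1+0+0+0+0+0+0+0+0+0+1+0+1+1+1+0+1 mod 2 = 1
  s[4] = (0000000000000001111111111111111)·(1011110110101110011010101011101) mod 2 = 0+0+0+0+0+0+0+0+0+0+0+0+0+0+0+0+0+1+1+0+1+0+1+0+1+0+1+1+1+0+1 mod 2 = 1
Syndrome = 00111
Column i of H is the binary representation of i, so the syndrome is the binary index of the flipped bit.
Read s = 00111 with s[0] as LSB: 0·2^0 + 0·2^1 + 1·2^2 + 1·2^3 + 1·2^4 = 28.
Error is at bit position 28.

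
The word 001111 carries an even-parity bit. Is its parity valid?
Sum of all bits: 0+0+1+1+1+1 = 4; 4 mod 2 = 0. Result is 0 → valid parity.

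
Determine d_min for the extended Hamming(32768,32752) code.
d_min = 4 (adding an overall parity bit to Hamming(32767,32752) raises d_min from 3 to 4).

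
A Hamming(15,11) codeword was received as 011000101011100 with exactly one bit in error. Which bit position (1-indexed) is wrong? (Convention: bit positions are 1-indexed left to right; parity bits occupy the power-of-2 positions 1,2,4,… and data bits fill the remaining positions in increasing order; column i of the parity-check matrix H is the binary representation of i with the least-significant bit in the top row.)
Syndrome s = H · r^T (mod 2), r = 011000101011100:
  s[0] = (101010101010101)·(011000101011100) mod 2 = 0+0+1+0+0+0+1+0+1+0+1+0+1+0+0 mod 2 = 1
  s[1] = (011001100110011)·(011000101011100) mod 2 = 0+1+1+0+0+0+1+0+0+0+1+0+0+0+0 mod 2 = 0
  s[2] = (000111100001111)·(011000101011100) mod 2 = 0+0+0+0+0+0+1+0+0+0+0+1+1+0+0 mod 2 = 1
  s[3] = (000000011111111)·(011000101011100) mod 2 = 0+0+0+0+0+0+0+0+1+0+1+1+1+0+0 mod 2 = 0
Syndrome = 1010
Column i of H is the binary representation of i, so the syndrome is the binary index of the flipped bit.
Read s = 1010 with s[0] as LSB: 1·2^0 + 0·2^1 + 1·2^2 + 0·2^3 = 5.
Error is at bit position 5.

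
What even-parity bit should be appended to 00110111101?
Sum of data bits: 0+0+1+1+0+1+1+1+1+0+1 = 7.
7 mod 2 = 1, so parity bit = 1.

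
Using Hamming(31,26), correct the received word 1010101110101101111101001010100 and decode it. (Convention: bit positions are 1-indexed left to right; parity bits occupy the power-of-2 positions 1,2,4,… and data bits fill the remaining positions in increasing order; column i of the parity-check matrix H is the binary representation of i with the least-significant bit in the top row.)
Syndrome s = H · r^T (mod 2), r = 1010101110101101111101001010100:
  s[0] = (1010101010101010101010101010101)·(1010101110101101111101001010100) mod 2 = 1+0+1+0+1+0+1+0+1+0+1+0+1+0+0+0+1+0+1+0+0+0+0+0+1+0+1+0+1+0+0 mod 2 = 0
  s[1] = (0110011001100110011001100110011)·(1010101110101101111101001010100) mod 2 = 0+0+1+0+0+0+1+0+0+0+1+0+0+1+0+0+0+1+1+0+0+1+0+0+0+0+1+0+0+0+0 mod 2 = 0
  s[2] = (0001111000011110000111100001111)·(1010101110101101111101001010100) mod 2 = 0+0+0+0+1+0+1+0+0+0+0+0+1+1+0+0+0+0+0+1+0+1+0+0+0+0+0+0+1+0+0 mod 2 = 1
  s[3] = (0000000111111110000000011111111)·(1010101110101101111101001010100) mod 2 = 0+0+0+0+0+0+0+1+1+0+1+0+1+1+0+0+0+0+0+0+0+0+0+0+1+0+1+0+1+0+0 mod 2 = 0
  s[4] = (0000000000000001111111111111111)·(1010101110101101111101001010100) mod 2 = 0+0+0+0+0+0+0+0+0+0+0+0+0+0+0+1+1+1+1+1+0+1+0+0+1+0+1+0+1+0+0 mod 2 = 1
Syndrome = 00101
Column 20 of H equals this syndrome → error at bit 20 (1-indexed).
Flip bit 20: 1010101110101101111101001010100 → 1010101110101101111001001010100
Extract data bits at positions {3,5,6,7,9,10,11,12,13,14,15,17,18,19,20,21,22,23,24,25,26,27,28,29,30,31}: 11011010110111001001010100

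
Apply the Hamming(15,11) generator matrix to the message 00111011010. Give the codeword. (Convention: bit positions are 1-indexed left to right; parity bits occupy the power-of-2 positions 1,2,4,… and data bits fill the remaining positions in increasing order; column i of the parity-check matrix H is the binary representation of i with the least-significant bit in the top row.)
Codeword c = d · G (mod 2), d = 00111011010:
  c[0] = d·G[:,0] = (00111011010)·(11011010101) mod 2 = 0+0+0+1+1+0+1+0+0+0+0 mod 2 = 1
  c[1] = d·G[:,1] = (00111011010)·(10110110011) mod 2 = 0+0+1+1+0+0+1+0+0+1+0 mod 2 = 0
  c[2] = d·G[:,2] = (00111011010)·(10000000000) mod 2 = 0+0+0+0+0+0+0+0+0+0+0 mod 2 = 0
  c[3] = d·G[:,3] = (00111011010)·(01110001111) mod 2 = 0+0+1+1+0+0+0+1+0+1+0 mod 2 = 0
  c[4] = d·G[:,4] = (00111011010)·(01000000000) mod 2 = 0+0+0+0+0+0+0+0+0+0+0 mod 2 = 0
  c[5] = d·G[:,5] = (00111011010)·(00100000000) mod 2 = 0+0+1+0+0+0+0+0+0+0+0 mod 2 = 1
  c[6] = d·G[:,6] = (00111011010)·(00010000000) mod 2 = 0+0+0+1+0+0+0+0+0+0+0 mod 2 = 1
  c[7] = d·G[:,7] = (00111011010)·(00001111111) mod 2 = 0+0+0+0+1+0+1+1+0+1+0 mod 2 = 0
  c[8] = d·G[:,8] = (00111011010)·(00001000000) mod 2 = 0+0+0+0+1+0+0+0+0+0+0 mod 2 = 1
  c[9] = d·G[:,9] = (00111011010)·(00000100000) mod 2 = 0+0+0+0+0+0+0+0+0+0+0 mod 2 = 0
  c[10] = d·G[:,10] = (00111011010)·(00000010000) mod 2 = 0+0+0+0+0+0+1+0+0+0+0 mod 2 = 1
  c[11] = d·G[:,11] = (00111011010)·(00000001000) mod 2 = 0+0+0+0+0+0+0+1+0+0+0 mod 2 = 1
  c[12] = d·G[:,12] = (00111011010)·(00000000100) mod 2 = 0+0+0+0+0+0+0+0+0+0+0 mod 2 = 0
  c[13] = d·G[:,13] = (00111011010)·(00000000010) mod 2 = 0+0+0+0+0+0+0+0+0+1+0 mod 2 = 1
  c[14] = d·G[:,14] = (00111011010)·(00000000001) mod 2 = 0+0+0+0+0+0+0+0+0+0+0 mod 2 = 0
Codeword = 100001101011010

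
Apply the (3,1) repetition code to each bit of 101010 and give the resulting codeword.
Repeat each bit 3× and concatenate:
1→111  0→000  1→111  0→000  1→111  0→000
Codeword = 111000111000111000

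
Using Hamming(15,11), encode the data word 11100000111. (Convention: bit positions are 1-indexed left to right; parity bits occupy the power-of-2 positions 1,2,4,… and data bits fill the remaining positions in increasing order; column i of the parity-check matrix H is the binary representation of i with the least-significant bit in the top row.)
Codeword c = d · G (mod 2), d = 11100000111:
  c[0] = d·G[:,0] = (11100000111)·(11011010101) mod 2 = 1+1+0+0+0+0+0+0+1+0+1 mod 2 = 0
  c[1] = d·G[:,1] = (11100000111)·(10110110011) mod 2 = 1+0+1+0+0+0+0+0+0+1+1 mod 2 = 0
  c[2] = d·G[:,2] = (11100000111)·(10000000000) mod 2 = 1+0+0+0+0+0+0+0+0+0+0 mod 2 = 1
  c[3] = d·G[:,3] = (11100000111)·(01110001111) mod 2 = 0+1+1+0+0+0+0+0+1+1+1 mod 2 = 1
  c[4] = d·G[:,4] = (11100000111)·(01000000000) mod 2 = 0+1+0+0+0+0+0+0+0+0+0 mod 2 = 1
  c[5] = d·G[:,5] = (11100000111)·(00100000000) mod 2 = 0+0+1+0+0+0+0+0+0+0+0 mod 2 = 1
  c[6] = d·G[:,6] = (11100000111)·(00010000000) mod 2 = 0+0+0+0+0+0+0+0+0+0+0 mod 2 = 0
  c[7] = d·G[:,7] = (11100000111)·(00001111111) mod 2 = 0+0+0+0+0+0+0+0+1+1+1 mod 2 = 1
  c[8] = d·G[:,8] = (11100000111)·(00001000000) mod 2 = 0+0+0+0+0+0+0+0+0+0+0 mod 2 = 0
  c[9] = d·G[:,9] = (11100000111)·(00000100000) mod 2 = 0+0+0+0+0+0+0+0+0+0+0 mod 2 = 0
  c[10] = d·G[:,10] = (11100000111)·(00000010000) mod 2 = 0+0+0+0+0+0+0+0+0+0+0 mod 2 = 0
  c[11] = d·G[:,11] = (11100000111)·(00000001000) mod 2 = 0+0+0+0+0+0+0+0+0+0+0 mod 2 = 0
  c[12] = d·G[:,12] = (11100000111)·(00000000100) mod 2 = 0+0+0+0+0+0+0+0+1+0+0 mod 2 = 1
  c[13] = d·G[:,13] = (11100000111)·(00000000010) mod 2 = 0+0+0+0+0+0+0+0+0+1+0 mod 2 = 1
  c[14] = d·G[:,14] = (11100000111)·(00000000001) mod 2 = 0+0+0+0+0+0+0+0+0+0+1 mod 2 = 1
Codeword = 001111010000111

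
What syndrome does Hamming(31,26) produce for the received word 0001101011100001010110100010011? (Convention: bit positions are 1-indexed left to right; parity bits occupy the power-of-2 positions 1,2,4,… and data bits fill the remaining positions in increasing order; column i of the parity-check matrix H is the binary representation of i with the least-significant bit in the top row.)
Syndrome s = H · r^T (mod 2), r = 0001101011100001010110100010011:
  s[0] = (1010101010101010101010101010101)·(0001101011100001010110100010011) mod 2 = 0+0+0+0+1+0+1+0+1+0+1+0+0+0+0+0+0+0+0+0+1+0+1+0+0+0+1+0+0+0+1 mod 2 = 0
  s[1] = (0110011001100110011001100110011)·(0001101011100001010110100010011) mod 2 = 0+0+0+0+0+0+1+0+0+1+1+0+0+0+0+0+0+1+0+0+0+0+1+0+0+0+1+0+0+1+1 mod 2 = 0
  s[2] = (0001111000011110000111100001111)·(0001101011100001010110100010011) mod 2 = 0+0+0+1+1+0+1+0+0+0+0+0+0+0+0+0+0+0+0+1+1+0+1+0+0+0+0+0+0+1+1 mod 2 = 0
  s[3] = (0000000111111110000000011111111)·(0001101011100001010110100010011) mod 2 = 0+0+0+0+0+0+0+0+1+1+1+0+0+0+0+0+0+0+0+0+0+0+0+0+0+0+1+0+0+1+1 mod 2 = 0
  s[4] = (0000000000000001111111111111111)·(0001101011100001010110100010011) mod 2 = 0+0+0+0+0+0+0+0+0+0+0+0+0+0+0+1+0+1+0+1+1+0+1+0+0+0+1+0+0+1+1 mod 2 = 0
Syndrome = 00000
s = 0: no error detected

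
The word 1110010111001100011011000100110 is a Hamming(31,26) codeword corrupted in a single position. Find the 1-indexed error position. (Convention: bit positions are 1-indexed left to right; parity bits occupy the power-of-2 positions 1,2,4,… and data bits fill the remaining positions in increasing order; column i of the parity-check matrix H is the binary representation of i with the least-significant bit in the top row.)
Syndrome s = H · r^T (mod 2), r = 1110010111001100011011000100110:
  s[0] = (1010101010101010101010101010101)·(1110010111001100011011000100110) mod 2 = 1+0+1+0+0+0+0+0+1+0+0+0+1+0+0+0+0+0+1+0+1+0+0+0+0+0+0+0+1+0+0 mod 2 = 1
  s[1] = (0110011001100110011001100110011)·(1110010111001100011011000100110) mod 2 = 0+1+1+0+0+1+0+0+0+1+0+0+0+1+0+0+0+1+1+0+0+1+0+0+0+1+0+0+0+1+0 mod 2 = 0
  s[2] = (0001111000011110000111100001111)·(1110010111001100011011000100110) mod 2 = 0+0+0+0+0+1+0+0+0+0+0+0+1+1+0+0+0+0+0+0+1+1+0+0+0+0+0+0+1+1+0 mod 2 = 1
  s[3] = (0000000111111110000000011111111)·(1110010111001100011011000100110) mod 2 = 0+0+0+0+0+0+0+1+1+1+0+0+1+1+0+0+0+0+0+0+0+0+0+0+0+1+0+0+1+1+0 mod 2 = 0
  s[4] = (0000000000000001111111111111111)·(1110010111001100011011000100110) mod 2 = 0+0+0+0+0+0+0+0+0+0+0+0+0+0+0+0+0+1+1+0+1+1+0+0+0+1+0+0+1+1+0 mod 2 = 1
Syndrome = 10101
Column i of H is the binary representation of i, so the syndrome is the binary index of the flipped bit.
Read s = 10101 with s[0] as LSB: 1·2^0 + 0·2^1 + 1·2^2 + 0·2^3 + 1·2^4 = 21.
Error is at bit position 21.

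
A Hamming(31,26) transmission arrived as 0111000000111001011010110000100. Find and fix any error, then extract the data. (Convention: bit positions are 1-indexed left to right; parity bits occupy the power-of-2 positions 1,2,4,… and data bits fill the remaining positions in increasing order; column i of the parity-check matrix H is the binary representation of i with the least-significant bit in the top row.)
Syndrome s = H · r^T (mod 2), r = 0111000000111001011010110000100:
  s[0] = (1010101010101010101010101010101)·(0111000000111001011010110000100) mod 2 = 0+0+1+0+0+0+0+0+0+0+1+0+1+0+0+0+0+0+1+0+1+0+1+0+0+0+0+0+1+0+0 mod 2 = 1
  s[1] = (0110011001100110011001100110011)·(0111000000111001011010110000100) mod 2 = 0+1+1+0+0+0+0+0+0+0+1+0+0+0+0+0+0+1+1+0+0+0+1+0+0+0+0+0+0+0+0 mod 2 = 0
  s[2] = (0001111000011110000111100001111)·(0111000000111001011010110000100) mod 2 = 0+0+0+1+0+0+0+0+0+0+0+1+1+0+0+0+0+0+0+0+1+0+1+0+0+0+0+0+1+0+0 mod 2 = 0
  s[3] = (0000000111111110000000011111111)·(0111000000111001011010110000100) mod 2 = 0+0+0+0+0+0+0+0+0+0+1+1+1+0+0+0+0+0+0+0+0+0+0+1+0+0+0+0+1+0+0 mod 2 = 1
  s[4] = (0000000000000001111111111111111)·(0111000000111001011010110000100) mod 2 = 0+0+0+0+0+0+0+0+0+0+0+0+0+0+0+1+0+1+1+0+1+0+1+1+0+0+0+0+1+0+0 mod 2 = 1
Syndrome = 10011
Column 25 of H equals this syndrome → error at bit 25 (1-indexed).
Flip bit 25: 0111000000111001011010110000100 → 0111000000111001011010111000100
Extract data bits at positions {3,5,6,7,9,10,11,12,13,14,15,17,18,19,20,21,22,23,24,25,26,27,28,29,30,31}: 10000011100011010111000100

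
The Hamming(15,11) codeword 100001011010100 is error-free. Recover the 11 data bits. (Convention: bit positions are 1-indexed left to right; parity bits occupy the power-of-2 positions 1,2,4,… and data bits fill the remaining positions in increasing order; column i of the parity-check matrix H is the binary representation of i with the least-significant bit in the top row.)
Parity bits occupy power-of-2 positions; data bits are at positions {3,5,6,7,9,10,11,12,13,14,15} (1-indexed).
Extract: c[3]=0 c[5]=0 c[6]=1 c[7]=0 c[9]=1 c[10]=0 c[11]=1 c[12]=0 c[13]=1 c[14]=0 c[15]=0
Data = 00101010100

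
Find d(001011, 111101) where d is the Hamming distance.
XOR = 110110, count of 1s = 4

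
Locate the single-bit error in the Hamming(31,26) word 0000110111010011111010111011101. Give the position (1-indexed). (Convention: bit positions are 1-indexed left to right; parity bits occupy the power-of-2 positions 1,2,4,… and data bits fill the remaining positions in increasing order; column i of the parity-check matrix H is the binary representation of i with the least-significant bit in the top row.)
Syndrome s = H · r^T (mod 2), r = 0000110111010011111010111011101:
  s[0] = (1010101010101010101010101010101)·(0000110111010011111010111011101) mod 2 = 0+0+0+0+1+0+0+0+1+0+0+0+0+0+1+0+1+0+1+0+1+0+1+0+1+0+1+0+1+0+1 mod 2 = 1
  s[1] = (0110011001100110011001100110011)·(0000110111010011111010111011101) mod 2 = 0+0+0+0+0+1+0+0+0+1+0+0+0+0+1+0+0+1+1+0+0+0+1+0+0+0+1+0+0+0+1 mod 2 = 0
  s[2] = (0001111000011110000111100001111)·(0000110111010011111010111011101) mod 2 = 0+0+0+0+1+1+0+0+0+0+0+1+0+0+1+0+0+0+0+0+1+0+1+0+0+0+0+1+1+0+1 mod 2 = 1
  s[3] = (0000000111111110000000011111111)·(0000110111010011111010111011101) mod 2 = 0+0+0+0+0+0+0+1+1+1+0+1+0+0+1+0+0+0+0+0+0+0+0+1+1+0+1+1+1+0+1 mod 2 = 1
  s[4] = (0000000000000001111111111111111)·(0000110111010011111010111011101) mod 2 = 0+0+0+0+0+0+0+0+0+0+0+0+0+0+0+1+1+1+1+0+1+0+1+1+1+0+1+1+1+0+1 mod 2 = 0
Syndrome = 10110
Column i of H is the binary representation of i, so the syndrome is the binary index of the flipped bit.
Read s = 10110 with s[0] as LSB: 1·2^0 + 0·2^1 + 1·2^2 + 1·2^3 + 0·2^4 = 13.
Error is at bit position 13.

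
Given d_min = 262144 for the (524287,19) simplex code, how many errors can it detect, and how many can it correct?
Detection only: up to d_min − 1 = 262143 errors.
Correction: up to ⌊(d_min − 1)/2⌋ = ⌊262143/2⌋ = 131071 errors.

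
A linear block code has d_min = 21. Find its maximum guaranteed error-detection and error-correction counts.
(a) Detection requires d_min ≥ e+1, so e ≤ d_min − 1 = 20.
(b) Correction requires d_min ≥ 2t+1, so t ≤ ⌊(d_min − 1)/2⌋ = ⌊20/2⌋ = 10.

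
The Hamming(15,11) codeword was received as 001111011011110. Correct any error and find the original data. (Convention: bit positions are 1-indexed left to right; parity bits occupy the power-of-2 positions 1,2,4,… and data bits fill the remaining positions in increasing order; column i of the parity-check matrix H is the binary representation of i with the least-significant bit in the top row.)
Syndrome s = H · r^T (mod 2), r = 001111011011110:
  s[0] = (101010101010101)·(001111011011110) mod 2 = 0+0+1+0+1+0+0+0+1+0+1+0+1+0+0 mod 2 = 1
  s[1] = (011001100110011)·(001111011011110) mod 2 = 0+0+1+0+0+1+0+0+0+0+1+0+0+1+0 mod 2 = 0
  s[2] = (000111100001111)·(001111011011110) mod 2 = 0+0+0+1+1+1+0+0+0+0+0+1+1+1+0 mod 2 = 0
  s[3] = (000000011111111)·(001111011011110) mod 2 = 0+0+0+0+0+0+0+1+1+0+1+1+1+1+0 mod 2 = 0
Syndrome = 1000
Column 1 of H equals this syndrome → error at bit 1 (1-indexed).
Flip bit 1: 001111011011110 → 101111011011110
Extract data bits at positions {3,5,6,7,9,10,11,12,13,14,15}: 11101011110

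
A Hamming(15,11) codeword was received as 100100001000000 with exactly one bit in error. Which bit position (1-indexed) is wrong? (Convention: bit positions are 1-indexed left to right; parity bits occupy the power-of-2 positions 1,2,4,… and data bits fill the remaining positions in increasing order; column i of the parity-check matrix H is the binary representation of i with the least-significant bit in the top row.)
Syndrome s = H · r^T (mod 2), r = 100100001000000:
  s[0] = (101010101010101)·(100100001000000) mod 2 = 1+0+0+0+0+0+0+0+1+0+0+0+0+0+0 mod 2 = 0
  s[1] = (011001100110011)·(100100001000000) mod 2 = 0+0+0+0+0+0+0+0+0+0+0+0+0+0+0 mod 2 = 0
  s[2] = (000111100001111)·(100100001000000) mod 2 = 0+0+0+1+0+0+0+0+0+0+0+0+0+0+0 mod 2 = 1
  s[3] = (000000011111111)·(100100001000000) mod 2 = 0+0+0+0+0+0+0+0+1+0+0+0+0+0+0 mod 2 = 1
Syndrome = 0011
Column i of H is the binary representation of i, so the syndrome is the binary index of the flipped bit.
Read s = 0011 with s[0] as LSB: 0·2^0 + 0·2^1 + 1·2^2 + 1·2^3 = 12.
Error is at bit position 12.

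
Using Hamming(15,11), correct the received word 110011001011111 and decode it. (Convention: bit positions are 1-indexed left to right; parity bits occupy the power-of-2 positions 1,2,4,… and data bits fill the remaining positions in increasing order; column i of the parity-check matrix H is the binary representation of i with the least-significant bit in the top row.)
Syndrome s = H · r^T (mod 2), r = 110011001011111:
  s[0] = (101010101010101)·(110011001011111) mod 2 = 1+0+0+0+1+0+0+0+1+0+1+0+1+0+1 mod 2 = 0
  s[1] = (011001100110011)·(110011001011111) mod 2 = 0+1+0+0+0+1+0+0+0+0+1+0+0+1+1 mod 2 = 1
  s[2] = (000111100001111)·(110011001011111) mod 2 = 0+0+0+0+1+1+0+0+0+0+0+1+1+1+1 mod 2 = 0
  s[3] = (000000011111111)·(110011001011111) mod 2 = 0+0+0+0+0+0+0+0+1+0+1+1+1+1+1 mod 2 = 0
Syndrome = 0100
Column 2 of H equals this syndrome → error at bit 2 (1-indexed).
Flip bit 2: 110011001011111 → 100011001011111
Extract data bits at positions {3,5,6,7,9,10,11,12,13,14,15}: 01101011111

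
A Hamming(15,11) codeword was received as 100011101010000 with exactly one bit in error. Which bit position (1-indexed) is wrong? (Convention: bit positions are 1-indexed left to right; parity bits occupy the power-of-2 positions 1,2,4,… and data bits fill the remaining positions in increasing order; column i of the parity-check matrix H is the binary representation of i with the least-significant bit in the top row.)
Syndrome s = H · r^T (mod 2), r = 100011101010000:
  s[0] = (101010101010101)·(100011101010000) mod 2 = 1+0+0+0+1+0+1+0+1+0+1+0+0+0+0 mod 2 = 1
  s[1] = (011001100110011)·(100011101010000) mod 2 = 0+0+0+0+0+1+1+0+0+0+1+0+0+0+0 mod 2 = 1
  s[2] = (000111100001111)·(100011101010000) mod 2 = 0+0+0+0+1+1+1+0+0+0+0+0+0+0+0 mod 2 = 1
  s[3] = (000000011111111)·(100011101010000) mod 2 = 0+0+0+0+0+0+0+0+1+0+1+0+0+0+0 mod 2 = 0
Syndrome = 1110
Column i of H is the binary representation of i, so the syndrome is the binary index of the flipped bit.
Read s = 1110 with s[0] as LSB: 1·2^0 + 1·2^1 + 1·2^2 + 0·2^3 = 7.
Error is at bit position 7.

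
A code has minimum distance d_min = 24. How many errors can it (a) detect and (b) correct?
(a) Detection requires d_min ≥ e+1, so e ≤ d_min − 1 = 23.
(b) Correction requires d_min ≥ 2t+1, so t ≤ ⌊(d_min − 1)/2⌋ = ⌊23/2⌋ = 11.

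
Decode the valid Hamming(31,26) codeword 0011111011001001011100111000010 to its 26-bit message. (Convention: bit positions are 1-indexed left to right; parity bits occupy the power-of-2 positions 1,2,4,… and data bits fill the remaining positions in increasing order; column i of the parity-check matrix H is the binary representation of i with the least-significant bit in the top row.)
Parity bits occupy power-of-2 positions; data bits are at positions {3,5,6,7,9,10,11,12,13,14,15,17,18,19,20,21,22,23,24,25,26,27,28,29,30,31} (1-indexed).
Extract: c[3]=1 c[5]=1 c[6]=1 c[7]=1 c[9]=1 c[10]=1 c[11]=0 c[12]=0 c[13]=1 c[14]=0 c[15]=0 c[17]=0 c[18]=1 c[19]=1 c[20]=1 c[21]=0 c[22]=0 c[23]=1 c[24]=1 c[25]=1 c[26]=0 c[27]=0 c[28]=0 c[29]=0 c[30]=1 c[31]=0
Data = 11111100100011100111000010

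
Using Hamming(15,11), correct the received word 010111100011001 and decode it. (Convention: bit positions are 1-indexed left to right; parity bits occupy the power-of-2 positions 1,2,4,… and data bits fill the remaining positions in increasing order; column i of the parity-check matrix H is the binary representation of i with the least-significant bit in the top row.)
Syndrome s = H · r^T (mod 2), r = 010111100011001:
  s[0] = (101010101010101)·(010111100011001) mod 2 = 0+0+0+0+1+0+1+0+0+0+1+0+0+0+1 mod 2 = 0
  s[1] = (011001100110011)·(010111100011001) mod 2 = 0+1+0+0+0+1+1+0+0+0+1+0+0+0+1 mod 2 = 1
  s[2] = (000111100001111)·(010111100011001) mod 2 = 0+0+0+1+1+1+1+0+0+0+0+1+0+0+1 mod 2 = 0
  s[3] = (000000011111111)·(010111100011001) mod 2 = 0+0+0+0+0+0+0+0+0+0+1+1+0+0+1 mod 2 = 1
Syndrome = 0101
Column 10 of H equals this syndrome → error at bit 10 (1-indexed).
Flip bit 10: 010111100011001 → 010111100111001
Extract data bits at positions {3,5,6,7,9,10,11,12,13,14,15}: 01110111001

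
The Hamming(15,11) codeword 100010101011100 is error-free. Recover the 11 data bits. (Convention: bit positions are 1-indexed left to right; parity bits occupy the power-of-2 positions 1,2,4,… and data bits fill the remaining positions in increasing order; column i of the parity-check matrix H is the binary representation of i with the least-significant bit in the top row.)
Parity bits occupy power-of-2 positions; data bits are at positions {3,5,6,7,9,10,11,12,13,14,15} (1-indexed).
Extract: c[3]=0 c[5]=1 c[6]=0 c[7]=1 c[9]=1 c[10]=0 c[11]=1 c[12]=1 c[13]=1 c[14]=0 c[15]=0
Data = 01011011100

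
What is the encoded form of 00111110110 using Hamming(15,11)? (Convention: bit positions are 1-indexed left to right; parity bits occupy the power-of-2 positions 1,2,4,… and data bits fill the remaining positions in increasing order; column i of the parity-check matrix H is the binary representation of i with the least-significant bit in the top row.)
Codeword c = d · G (mod 2), d = 00111110110:
  c[0] = d·G[:,0] = (00111110110)·(11011010101) mod 2 = 0+0+0+1+1+0+1+0+1+0+0 mod 2 = 0
  c[1] = d·G[:,1] = (00111110110)·(10110110011) mod 2 = 0+0+1+1+0+1+1+0+0+1+0 mod 2 = 1
  c[2] = d·G[:,2] = (00111110110)·(10000000000) mod 2 = 0+0+0+0+0+0+0+0+0+0+0 mod 2 = 0
  c[3] = d·G[:,3] = (00111110110)·(01110001111) mod 2 = 0+0+1+1+0+0+0+0+1+1+0 mod 2 = 0
  c[4] = d·G[:,4] = (00111110110)·(01000000000) mod 2 = 0+0+0+0+0+0+0+0+0+0+0 mod 2 = 0
  c[5] = d·G[:,5] = (00111110110)·(00100000000) mod 2 = 0+0+1+0+0+0+0+0+0+0+0 mod 2 = 1
  c[6] = d·G[:,6] = (00111110110)·(00010000000) mod 2 = 0+0+0+1+0+0+0+0+0+0+0 mod 2 = 1
  c[7] = d·G[:,7] = (00111110110)·(00001111111) mod 2 = 0+0+0+0+1+1+1+0+1+1+0 mod 2 = 1
  c[8] = d·G[:,8] = (00111110110)·(00001000000) mod 2 = 0+0+0+0+1+0+0+0+0+0+0 mod 2 = 1
  c[9] = d·G[:,9] = (00111110110)·(00000100000) mod 2 = 0+0+0+0+0+1+0+0+0+0+0 mod 2 = 1
  c[10] = d·G[:,10] = (00111110110)·(00000010000) mod 2 = 0+0+0+0+0+0+1+0+0+0+0 mod 2 = 1
  c[11] = d·G[:,11] = (00111110110)·(00000001000) mod 2 = 0+0+0+0+0+0+0+0+0+0+0 mod 2 = 0
  c[12] = d·G[:,12] = (00111110110)·(00000000100) mod 2 = 0+0+0+0+0+0+0+0+1+0+0 mod 2 = 1
  c[13] = d·G[:,13] = (00111110110)·(00000000010) mod 2 = 0+0+0+0+0+0+0+0+0+1+0 mod 2 = 1
  c[14] = d·G[:,14] = (00111110110)·(00000000001) mod 2 = 0+0+0+0+0+0+0+0+0+0+0 mod 2 = 0
Codeword = 010001111110110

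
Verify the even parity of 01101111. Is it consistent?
Sum of all bits: 0+1+1+0+1+1+1+1 = 6; 6 mod 2 = 0. Result is 0 → valid parity.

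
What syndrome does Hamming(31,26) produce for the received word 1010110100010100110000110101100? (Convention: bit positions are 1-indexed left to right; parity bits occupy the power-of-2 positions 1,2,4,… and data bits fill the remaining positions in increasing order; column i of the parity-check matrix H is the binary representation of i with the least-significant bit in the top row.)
Syndrome s = H · r^T (mod 2), r = 1010110100010100110000110101100:
  s[0] = (1010101010101010101010101010101)·(1010110100010100110000110101100) mod 2 = 1+0+1+0+1+0+0+0+0+0+0+0+0+0+0+0+1+0+0+0+0+0+1+0+0+0+0+0+1+0+0 mod 2 = 0
  s[1] = (0110011001100110011001100110011)·(1010110100010100110000110101100) mod 2 = 0+0+1+0+0+1+0+0+0+0+0+0+0+1+0+0+0+1+0+0+0+0+1+0+0+1+0+0+0+0+0 mod 2 = 0
  s[2] = (0001111000011110000111100001111)·(1010110100010100110000110101100) mod 2 = 0+0+0+0+1+1+0+0+0+0+0+1+0+1+0+0+0+0+0+0+0+0+1+0+0+0+0+1+1+0+0 mod 2 = 1
  s[3] = (0000000111111110000000011111111)·(1010110100010100110000110101100) mod 2 = 0+0+0+0+0+0+0+1+0+0+0+1+0+1+0+0+0+0+0+0+0+0+0+1+0+1+0+1+1+0+0 mod 2 = 1
  s[4] = (0000000000000001111111111111111)·(1010110100010100110000110101100) mod 2 = 0+0+0+0+0+0+0+0+0+0+0+0+0+0+0+0+1+1+0+0+0+0+1+1+0+1+0+1+1+0+0 mod 2 = 1
Syndrome = 00111
Non-zero syndrome: error at position 28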